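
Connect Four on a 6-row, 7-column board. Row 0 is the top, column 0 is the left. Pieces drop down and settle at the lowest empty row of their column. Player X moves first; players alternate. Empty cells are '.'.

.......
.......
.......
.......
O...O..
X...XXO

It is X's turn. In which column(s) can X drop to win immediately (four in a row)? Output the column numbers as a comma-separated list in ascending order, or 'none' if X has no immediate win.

Answer: none

Derivation:
col 0: drop X → no win
col 1: drop X → no win
col 2: drop X → no win
col 3: drop X → no win
col 4: drop X → no win
col 5: drop X → no win
col 6: drop X → no win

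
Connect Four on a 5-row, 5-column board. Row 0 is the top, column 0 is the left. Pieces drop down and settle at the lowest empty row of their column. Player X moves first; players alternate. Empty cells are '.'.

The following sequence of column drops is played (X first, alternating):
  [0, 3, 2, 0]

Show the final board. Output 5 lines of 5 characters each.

Move 1: X drops in col 0, lands at row 4
Move 2: O drops in col 3, lands at row 4
Move 3: X drops in col 2, lands at row 4
Move 4: O drops in col 0, lands at row 3

Answer: .....
.....
.....
O....
X.XO.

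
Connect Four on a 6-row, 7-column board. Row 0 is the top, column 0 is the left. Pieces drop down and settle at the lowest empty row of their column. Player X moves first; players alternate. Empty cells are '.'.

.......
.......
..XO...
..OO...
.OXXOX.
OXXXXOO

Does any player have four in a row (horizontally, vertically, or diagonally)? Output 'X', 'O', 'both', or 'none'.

both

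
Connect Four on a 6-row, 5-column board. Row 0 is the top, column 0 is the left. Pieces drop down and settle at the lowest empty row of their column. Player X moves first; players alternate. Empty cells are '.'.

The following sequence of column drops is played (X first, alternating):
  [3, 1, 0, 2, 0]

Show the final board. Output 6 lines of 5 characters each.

Answer: .....
.....
.....
.....
X....
XOOX.

Derivation:
Move 1: X drops in col 3, lands at row 5
Move 2: O drops in col 1, lands at row 5
Move 3: X drops in col 0, lands at row 5
Move 4: O drops in col 2, lands at row 5
Move 5: X drops in col 0, lands at row 4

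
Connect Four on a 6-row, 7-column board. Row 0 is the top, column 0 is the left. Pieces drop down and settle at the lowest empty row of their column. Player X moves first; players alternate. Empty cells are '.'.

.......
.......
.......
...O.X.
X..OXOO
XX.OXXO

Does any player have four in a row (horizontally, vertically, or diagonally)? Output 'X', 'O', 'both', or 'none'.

none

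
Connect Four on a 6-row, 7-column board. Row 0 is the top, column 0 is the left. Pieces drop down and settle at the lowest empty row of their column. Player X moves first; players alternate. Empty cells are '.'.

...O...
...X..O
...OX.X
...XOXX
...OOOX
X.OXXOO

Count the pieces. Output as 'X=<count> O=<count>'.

X=10 O=10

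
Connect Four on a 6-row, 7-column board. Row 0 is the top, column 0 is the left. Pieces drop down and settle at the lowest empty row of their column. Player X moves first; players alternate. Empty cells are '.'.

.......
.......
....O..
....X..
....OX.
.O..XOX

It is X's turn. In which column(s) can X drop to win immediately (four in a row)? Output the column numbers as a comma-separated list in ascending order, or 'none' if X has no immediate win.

col 0: drop X → no win
col 1: drop X → no win
col 2: drop X → no win
col 3: drop X → no win
col 4: drop X → no win
col 5: drop X → no win
col 6: drop X → no win

Answer: none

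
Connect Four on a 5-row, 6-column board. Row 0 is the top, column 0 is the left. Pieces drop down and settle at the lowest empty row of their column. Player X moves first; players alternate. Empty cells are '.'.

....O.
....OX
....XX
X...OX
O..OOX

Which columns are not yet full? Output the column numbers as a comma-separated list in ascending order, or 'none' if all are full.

Answer: 0,1,2,3,5

Derivation:
col 0: top cell = '.' → open
col 1: top cell = '.' → open
col 2: top cell = '.' → open
col 3: top cell = '.' → open
col 4: top cell = 'O' → FULL
col 5: top cell = '.' → open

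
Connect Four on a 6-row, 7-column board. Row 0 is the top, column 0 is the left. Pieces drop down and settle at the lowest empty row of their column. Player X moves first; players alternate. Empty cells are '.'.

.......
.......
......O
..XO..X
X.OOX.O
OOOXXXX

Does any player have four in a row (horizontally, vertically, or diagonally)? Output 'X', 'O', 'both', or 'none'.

X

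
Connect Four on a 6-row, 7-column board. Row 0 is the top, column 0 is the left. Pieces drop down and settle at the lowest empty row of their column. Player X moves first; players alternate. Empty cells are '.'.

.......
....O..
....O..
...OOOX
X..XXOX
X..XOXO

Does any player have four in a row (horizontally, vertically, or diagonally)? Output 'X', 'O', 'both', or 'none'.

none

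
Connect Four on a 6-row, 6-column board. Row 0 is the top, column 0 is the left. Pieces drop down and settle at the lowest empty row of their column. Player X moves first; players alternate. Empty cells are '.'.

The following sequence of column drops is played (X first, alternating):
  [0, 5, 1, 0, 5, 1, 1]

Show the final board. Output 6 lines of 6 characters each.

Move 1: X drops in col 0, lands at row 5
Move 2: O drops in col 5, lands at row 5
Move 3: X drops in col 1, lands at row 5
Move 4: O drops in col 0, lands at row 4
Move 5: X drops in col 5, lands at row 4
Move 6: O drops in col 1, lands at row 4
Move 7: X drops in col 1, lands at row 3

Answer: ......
......
......
.X....
OO...X
XX...O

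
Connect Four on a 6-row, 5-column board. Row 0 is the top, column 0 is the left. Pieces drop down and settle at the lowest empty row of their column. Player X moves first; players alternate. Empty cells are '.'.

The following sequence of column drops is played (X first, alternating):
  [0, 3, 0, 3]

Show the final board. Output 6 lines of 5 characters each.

Answer: .....
.....
.....
.....
X..O.
X..O.

Derivation:
Move 1: X drops in col 0, lands at row 5
Move 2: O drops in col 3, lands at row 5
Move 3: X drops in col 0, lands at row 4
Move 4: O drops in col 3, lands at row 4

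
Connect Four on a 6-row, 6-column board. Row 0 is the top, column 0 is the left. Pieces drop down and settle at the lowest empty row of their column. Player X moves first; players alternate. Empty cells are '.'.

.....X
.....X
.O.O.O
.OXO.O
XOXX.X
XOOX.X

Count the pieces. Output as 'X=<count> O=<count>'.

X=10 O=9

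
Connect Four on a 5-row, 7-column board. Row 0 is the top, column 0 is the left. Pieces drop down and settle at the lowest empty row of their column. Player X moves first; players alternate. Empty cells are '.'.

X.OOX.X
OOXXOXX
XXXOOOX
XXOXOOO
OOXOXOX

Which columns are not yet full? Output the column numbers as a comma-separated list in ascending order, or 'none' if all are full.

col 0: top cell = 'X' → FULL
col 1: top cell = '.' → open
col 2: top cell = 'O' → FULL
col 3: top cell = 'O' → FULL
col 4: top cell = 'X' → FULL
col 5: top cell = '.' → open
col 6: top cell = 'X' → FULL

Answer: 1,5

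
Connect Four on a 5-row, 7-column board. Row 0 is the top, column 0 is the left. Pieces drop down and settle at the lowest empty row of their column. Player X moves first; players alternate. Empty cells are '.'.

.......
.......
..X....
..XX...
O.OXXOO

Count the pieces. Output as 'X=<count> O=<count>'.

X=5 O=4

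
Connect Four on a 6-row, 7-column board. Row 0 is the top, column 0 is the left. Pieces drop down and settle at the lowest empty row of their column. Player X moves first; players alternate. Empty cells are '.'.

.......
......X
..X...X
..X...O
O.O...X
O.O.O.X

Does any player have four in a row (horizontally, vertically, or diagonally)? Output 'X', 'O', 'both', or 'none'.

none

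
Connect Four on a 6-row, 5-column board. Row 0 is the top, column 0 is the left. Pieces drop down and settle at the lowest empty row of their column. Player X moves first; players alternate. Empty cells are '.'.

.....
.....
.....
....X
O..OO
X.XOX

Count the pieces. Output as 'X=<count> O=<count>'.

X=4 O=4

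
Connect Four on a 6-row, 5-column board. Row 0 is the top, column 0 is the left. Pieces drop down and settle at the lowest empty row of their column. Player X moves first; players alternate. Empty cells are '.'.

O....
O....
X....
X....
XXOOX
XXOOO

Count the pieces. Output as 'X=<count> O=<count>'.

X=7 O=7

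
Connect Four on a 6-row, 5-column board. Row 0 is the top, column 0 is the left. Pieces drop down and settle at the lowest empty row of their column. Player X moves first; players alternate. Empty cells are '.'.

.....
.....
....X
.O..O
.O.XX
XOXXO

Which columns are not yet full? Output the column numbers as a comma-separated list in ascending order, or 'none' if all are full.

col 0: top cell = '.' → open
col 1: top cell = '.' → open
col 2: top cell = '.' → open
col 3: top cell = '.' → open
col 4: top cell = '.' → open

Answer: 0,1,2,3,4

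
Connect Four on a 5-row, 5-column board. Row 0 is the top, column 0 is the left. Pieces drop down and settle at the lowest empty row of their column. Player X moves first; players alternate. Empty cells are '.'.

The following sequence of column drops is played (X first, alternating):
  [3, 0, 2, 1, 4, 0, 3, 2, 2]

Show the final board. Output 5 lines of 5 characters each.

Move 1: X drops in col 3, lands at row 4
Move 2: O drops in col 0, lands at row 4
Move 3: X drops in col 2, lands at row 4
Move 4: O drops in col 1, lands at row 4
Move 5: X drops in col 4, lands at row 4
Move 6: O drops in col 0, lands at row 3
Move 7: X drops in col 3, lands at row 3
Move 8: O drops in col 2, lands at row 3
Move 9: X drops in col 2, lands at row 2

Answer: .....
.....
..X..
O.OX.
OOXXX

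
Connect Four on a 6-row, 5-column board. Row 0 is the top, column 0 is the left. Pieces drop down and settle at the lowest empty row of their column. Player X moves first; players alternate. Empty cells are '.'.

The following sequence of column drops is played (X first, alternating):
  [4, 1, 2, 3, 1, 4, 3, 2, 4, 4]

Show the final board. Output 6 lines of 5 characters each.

Move 1: X drops in col 4, lands at row 5
Move 2: O drops in col 1, lands at row 5
Move 3: X drops in col 2, lands at row 5
Move 4: O drops in col 3, lands at row 5
Move 5: X drops in col 1, lands at row 4
Move 6: O drops in col 4, lands at row 4
Move 7: X drops in col 3, lands at row 4
Move 8: O drops in col 2, lands at row 4
Move 9: X drops in col 4, lands at row 3
Move 10: O drops in col 4, lands at row 2

Answer: .....
.....
....O
....X
.XOXO
.OXOX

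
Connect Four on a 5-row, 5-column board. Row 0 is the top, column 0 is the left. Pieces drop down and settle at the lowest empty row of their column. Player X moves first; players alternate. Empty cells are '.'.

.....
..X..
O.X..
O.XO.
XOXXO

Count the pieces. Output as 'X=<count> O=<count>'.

X=6 O=5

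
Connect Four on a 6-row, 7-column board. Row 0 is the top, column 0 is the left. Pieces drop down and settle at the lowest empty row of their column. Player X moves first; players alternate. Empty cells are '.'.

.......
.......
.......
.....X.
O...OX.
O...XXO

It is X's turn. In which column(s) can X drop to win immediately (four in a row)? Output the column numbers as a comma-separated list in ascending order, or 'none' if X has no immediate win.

Answer: 5

Derivation:
col 0: drop X → no win
col 1: drop X → no win
col 2: drop X → no win
col 3: drop X → no win
col 4: drop X → no win
col 5: drop X → WIN!
col 6: drop X → no win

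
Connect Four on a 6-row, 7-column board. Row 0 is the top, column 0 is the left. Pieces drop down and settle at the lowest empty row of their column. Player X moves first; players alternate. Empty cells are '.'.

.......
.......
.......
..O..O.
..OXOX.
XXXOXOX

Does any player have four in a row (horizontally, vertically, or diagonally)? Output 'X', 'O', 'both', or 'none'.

none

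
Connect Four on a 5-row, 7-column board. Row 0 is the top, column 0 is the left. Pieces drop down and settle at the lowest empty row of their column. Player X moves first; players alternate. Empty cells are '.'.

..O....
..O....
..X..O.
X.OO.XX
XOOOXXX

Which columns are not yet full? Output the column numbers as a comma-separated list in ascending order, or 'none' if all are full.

col 0: top cell = '.' → open
col 1: top cell = '.' → open
col 2: top cell = 'O' → FULL
col 3: top cell = '.' → open
col 4: top cell = '.' → open
col 5: top cell = '.' → open
col 6: top cell = '.' → open

Answer: 0,1,3,4,5,6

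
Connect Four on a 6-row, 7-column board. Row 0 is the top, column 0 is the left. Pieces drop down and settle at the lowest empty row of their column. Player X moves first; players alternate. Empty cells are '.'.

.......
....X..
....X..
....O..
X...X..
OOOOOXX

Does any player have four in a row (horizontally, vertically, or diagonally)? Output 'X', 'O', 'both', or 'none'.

O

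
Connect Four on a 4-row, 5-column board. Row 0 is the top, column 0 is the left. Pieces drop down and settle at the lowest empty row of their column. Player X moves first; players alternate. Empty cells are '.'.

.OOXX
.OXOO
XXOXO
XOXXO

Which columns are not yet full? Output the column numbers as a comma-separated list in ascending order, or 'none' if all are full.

col 0: top cell = '.' → open
col 1: top cell = 'O' → FULL
col 2: top cell = 'O' → FULL
col 3: top cell = 'X' → FULL
col 4: top cell = 'X' → FULL

Answer: 0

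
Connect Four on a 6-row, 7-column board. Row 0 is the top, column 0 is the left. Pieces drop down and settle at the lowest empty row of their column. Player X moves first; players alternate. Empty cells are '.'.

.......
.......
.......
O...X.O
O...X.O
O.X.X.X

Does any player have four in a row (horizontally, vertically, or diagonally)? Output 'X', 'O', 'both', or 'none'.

none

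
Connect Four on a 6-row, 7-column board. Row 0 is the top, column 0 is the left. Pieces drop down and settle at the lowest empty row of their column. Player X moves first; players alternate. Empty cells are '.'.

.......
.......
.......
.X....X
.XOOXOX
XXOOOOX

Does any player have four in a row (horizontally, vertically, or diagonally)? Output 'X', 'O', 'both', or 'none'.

O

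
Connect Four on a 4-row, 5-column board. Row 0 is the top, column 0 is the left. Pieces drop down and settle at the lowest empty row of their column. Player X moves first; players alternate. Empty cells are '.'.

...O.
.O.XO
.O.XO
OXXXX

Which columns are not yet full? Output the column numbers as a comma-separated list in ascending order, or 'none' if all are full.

col 0: top cell = '.' → open
col 1: top cell = '.' → open
col 2: top cell = '.' → open
col 3: top cell = 'O' → FULL
col 4: top cell = '.' → open

Answer: 0,1,2,4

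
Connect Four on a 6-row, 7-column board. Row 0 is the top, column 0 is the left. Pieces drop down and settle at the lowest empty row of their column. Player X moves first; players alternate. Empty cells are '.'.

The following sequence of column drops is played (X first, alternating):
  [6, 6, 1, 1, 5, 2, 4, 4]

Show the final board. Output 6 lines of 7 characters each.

Move 1: X drops in col 6, lands at row 5
Move 2: O drops in col 6, lands at row 4
Move 3: X drops in col 1, lands at row 5
Move 4: O drops in col 1, lands at row 4
Move 5: X drops in col 5, lands at row 5
Move 6: O drops in col 2, lands at row 5
Move 7: X drops in col 4, lands at row 5
Move 8: O drops in col 4, lands at row 4

Answer: .......
.......
.......
.......
.O..O.O
.XO.XXX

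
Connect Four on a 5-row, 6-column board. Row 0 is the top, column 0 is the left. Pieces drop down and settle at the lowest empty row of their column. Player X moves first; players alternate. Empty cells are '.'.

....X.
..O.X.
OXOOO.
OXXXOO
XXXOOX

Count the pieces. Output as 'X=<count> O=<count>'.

X=10 O=10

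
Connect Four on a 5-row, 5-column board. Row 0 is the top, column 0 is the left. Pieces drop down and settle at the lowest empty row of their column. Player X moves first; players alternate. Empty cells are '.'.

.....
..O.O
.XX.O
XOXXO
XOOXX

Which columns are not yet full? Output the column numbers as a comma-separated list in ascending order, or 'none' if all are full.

Answer: 0,1,2,3,4

Derivation:
col 0: top cell = '.' → open
col 1: top cell = '.' → open
col 2: top cell = '.' → open
col 3: top cell = '.' → open
col 4: top cell = '.' → open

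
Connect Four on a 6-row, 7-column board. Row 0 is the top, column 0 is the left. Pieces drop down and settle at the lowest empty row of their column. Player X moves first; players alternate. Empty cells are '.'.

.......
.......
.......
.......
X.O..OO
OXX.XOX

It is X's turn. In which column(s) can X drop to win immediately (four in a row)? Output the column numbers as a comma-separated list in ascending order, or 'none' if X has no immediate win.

Answer: 3

Derivation:
col 0: drop X → no win
col 1: drop X → no win
col 2: drop X → no win
col 3: drop X → WIN!
col 4: drop X → no win
col 5: drop X → no win
col 6: drop X → no win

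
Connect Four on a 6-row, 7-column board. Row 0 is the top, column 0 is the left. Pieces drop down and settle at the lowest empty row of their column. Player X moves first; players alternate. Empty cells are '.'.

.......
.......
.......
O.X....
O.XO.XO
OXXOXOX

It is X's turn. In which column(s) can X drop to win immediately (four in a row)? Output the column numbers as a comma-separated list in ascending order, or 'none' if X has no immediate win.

Answer: 2

Derivation:
col 0: drop X → no win
col 1: drop X → no win
col 2: drop X → WIN!
col 3: drop X → no win
col 4: drop X → no win
col 5: drop X → no win
col 6: drop X → no win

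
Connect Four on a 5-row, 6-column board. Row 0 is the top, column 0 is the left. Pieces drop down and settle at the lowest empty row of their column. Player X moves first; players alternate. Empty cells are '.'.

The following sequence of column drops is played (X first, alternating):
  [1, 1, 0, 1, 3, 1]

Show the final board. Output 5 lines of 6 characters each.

Move 1: X drops in col 1, lands at row 4
Move 2: O drops in col 1, lands at row 3
Move 3: X drops in col 0, lands at row 4
Move 4: O drops in col 1, lands at row 2
Move 5: X drops in col 3, lands at row 4
Move 6: O drops in col 1, lands at row 1

Answer: ......
.O....
.O....
.O....
XX.X..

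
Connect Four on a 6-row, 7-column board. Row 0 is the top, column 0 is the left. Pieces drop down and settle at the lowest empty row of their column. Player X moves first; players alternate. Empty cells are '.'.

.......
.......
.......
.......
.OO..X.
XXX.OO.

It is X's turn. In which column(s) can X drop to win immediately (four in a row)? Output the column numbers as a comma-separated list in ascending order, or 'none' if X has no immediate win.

Answer: 3

Derivation:
col 0: drop X → no win
col 1: drop X → no win
col 2: drop X → no win
col 3: drop X → WIN!
col 4: drop X → no win
col 5: drop X → no win
col 6: drop X → no win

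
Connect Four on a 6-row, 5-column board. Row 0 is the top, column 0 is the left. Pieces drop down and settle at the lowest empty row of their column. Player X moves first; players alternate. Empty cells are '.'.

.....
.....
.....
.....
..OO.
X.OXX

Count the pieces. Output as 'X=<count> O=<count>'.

X=3 O=3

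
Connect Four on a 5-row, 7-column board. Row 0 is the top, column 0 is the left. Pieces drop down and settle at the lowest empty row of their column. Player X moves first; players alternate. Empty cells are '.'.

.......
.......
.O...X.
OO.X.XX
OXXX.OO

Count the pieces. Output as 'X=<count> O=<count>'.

X=7 O=6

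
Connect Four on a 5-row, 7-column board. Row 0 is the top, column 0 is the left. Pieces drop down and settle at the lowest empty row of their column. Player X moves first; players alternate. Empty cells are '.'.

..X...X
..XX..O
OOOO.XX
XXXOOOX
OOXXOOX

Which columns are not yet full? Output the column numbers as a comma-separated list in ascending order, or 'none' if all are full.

col 0: top cell = '.' → open
col 1: top cell = '.' → open
col 2: top cell = 'X' → FULL
col 3: top cell = '.' → open
col 4: top cell = '.' → open
col 5: top cell = '.' → open
col 6: top cell = 'X' → FULL

Answer: 0,1,3,4,5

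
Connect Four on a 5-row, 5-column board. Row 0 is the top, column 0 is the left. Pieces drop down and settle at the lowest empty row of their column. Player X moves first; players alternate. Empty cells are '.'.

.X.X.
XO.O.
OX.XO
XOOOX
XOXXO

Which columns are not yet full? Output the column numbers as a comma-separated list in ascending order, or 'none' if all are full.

Answer: 0,2,4

Derivation:
col 0: top cell = '.' → open
col 1: top cell = 'X' → FULL
col 2: top cell = '.' → open
col 3: top cell = 'X' → FULL
col 4: top cell = '.' → open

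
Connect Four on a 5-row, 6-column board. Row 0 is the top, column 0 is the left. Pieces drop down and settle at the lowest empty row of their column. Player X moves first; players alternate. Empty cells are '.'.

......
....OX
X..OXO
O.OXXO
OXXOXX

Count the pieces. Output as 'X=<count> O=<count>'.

X=9 O=8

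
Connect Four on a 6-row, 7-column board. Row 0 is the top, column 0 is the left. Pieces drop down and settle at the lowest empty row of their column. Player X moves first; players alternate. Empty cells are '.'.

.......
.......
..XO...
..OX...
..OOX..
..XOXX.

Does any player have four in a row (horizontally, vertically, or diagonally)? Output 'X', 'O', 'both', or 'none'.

X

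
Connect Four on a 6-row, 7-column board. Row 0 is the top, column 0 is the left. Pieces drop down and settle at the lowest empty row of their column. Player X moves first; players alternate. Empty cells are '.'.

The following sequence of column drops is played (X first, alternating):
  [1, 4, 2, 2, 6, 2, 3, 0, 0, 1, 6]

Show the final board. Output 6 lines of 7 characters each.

Move 1: X drops in col 1, lands at row 5
Move 2: O drops in col 4, lands at row 5
Move 3: X drops in col 2, lands at row 5
Move 4: O drops in col 2, lands at row 4
Move 5: X drops in col 6, lands at row 5
Move 6: O drops in col 2, lands at row 3
Move 7: X drops in col 3, lands at row 5
Move 8: O drops in col 0, lands at row 5
Move 9: X drops in col 0, lands at row 4
Move 10: O drops in col 1, lands at row 4
Move 11: X drops in col 6, lands at row 4

Answer: .......
.......
.......
..O....
XOO...X
OXXXO.X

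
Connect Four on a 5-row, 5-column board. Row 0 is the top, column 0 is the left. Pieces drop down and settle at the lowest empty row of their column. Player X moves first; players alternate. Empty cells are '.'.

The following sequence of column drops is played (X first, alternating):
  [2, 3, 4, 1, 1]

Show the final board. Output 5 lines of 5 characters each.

Answer: .....
.....
.....
.X...
.OXOX

Derivation:
Move 1: X drops in col 2, lands at row 4
Move 2: O drops in col 3, lands at row 4
Move 3: X drops in col 4, lands at row 4
Move 4: O drops in col 1, lands at row 4
Move 5: X drops in col 1, lands at row 3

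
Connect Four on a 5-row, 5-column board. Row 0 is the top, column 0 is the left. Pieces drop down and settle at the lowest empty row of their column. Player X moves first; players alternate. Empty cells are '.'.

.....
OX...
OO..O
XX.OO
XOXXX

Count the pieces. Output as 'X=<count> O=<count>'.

X=7 O=7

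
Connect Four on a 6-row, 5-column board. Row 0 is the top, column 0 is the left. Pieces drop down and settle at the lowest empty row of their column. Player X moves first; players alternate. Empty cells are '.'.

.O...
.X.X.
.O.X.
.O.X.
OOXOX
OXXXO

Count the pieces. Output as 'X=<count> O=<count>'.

X=9 O=8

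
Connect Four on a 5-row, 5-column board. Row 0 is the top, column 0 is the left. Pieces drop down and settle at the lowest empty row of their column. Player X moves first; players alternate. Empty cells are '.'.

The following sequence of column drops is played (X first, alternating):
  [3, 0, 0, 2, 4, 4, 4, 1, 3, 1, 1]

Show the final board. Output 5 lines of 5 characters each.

Move 1: X drops in col 3, lands at row 4
Move 2: O drops in col 0, lands at row 4
Move 3: X drops in col 0, lands at row 3
Move 4: O drops in col 2, lands at row 4
Move 5: X drops in col 4, lands at row 4
Move 6: O drops in col 4, lands at row 3
Move 7: X drops in col 4, lands at row 2
Move 8: O drops in col 1, lands at row 4
Move 9: X drops in col 3, lands at row 3
Move 10: O drops in col 1, lands at row 3
Move 11: X drops in col 1, lands at row 2

Answer: .....
.....
.X..X
XO.XO
OOOXX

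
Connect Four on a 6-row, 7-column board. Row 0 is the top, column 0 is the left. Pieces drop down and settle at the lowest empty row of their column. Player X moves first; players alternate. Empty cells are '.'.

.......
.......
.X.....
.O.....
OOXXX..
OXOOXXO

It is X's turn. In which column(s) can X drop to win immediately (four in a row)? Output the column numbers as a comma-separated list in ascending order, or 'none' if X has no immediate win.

col 0: drop X → no win
col 1: drop X → no win
col 2: drop X → WIN!
col 3: drop X → no win
col 4: drop X → no win
col 5: drop X → WIN!
col 6: drop X → no win

Answer: 2,5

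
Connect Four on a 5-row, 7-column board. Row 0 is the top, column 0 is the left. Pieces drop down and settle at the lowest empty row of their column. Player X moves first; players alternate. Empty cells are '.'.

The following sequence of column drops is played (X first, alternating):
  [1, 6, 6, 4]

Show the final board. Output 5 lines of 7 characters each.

Move 1: X drops in col 1, lands at row 4
Move 2: O drops in col 6, lands at row 4
Move 3: X drops in col 6, lands at row 3
Move 4: O drops in col 4, lands at row 4

Answer: .......
.......
.......
......X
.X..O.O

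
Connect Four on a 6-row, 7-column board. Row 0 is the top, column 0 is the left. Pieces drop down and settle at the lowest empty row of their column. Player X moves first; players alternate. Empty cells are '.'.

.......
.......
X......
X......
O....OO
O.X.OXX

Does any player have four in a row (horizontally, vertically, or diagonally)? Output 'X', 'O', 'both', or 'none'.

none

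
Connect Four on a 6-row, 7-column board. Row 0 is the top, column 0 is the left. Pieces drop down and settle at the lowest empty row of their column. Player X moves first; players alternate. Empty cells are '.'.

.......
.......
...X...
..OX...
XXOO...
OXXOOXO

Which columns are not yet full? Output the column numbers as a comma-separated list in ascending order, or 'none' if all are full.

Answer: 0,1,2,3,4,5,6

Derivation:
col 0: top cell = '.' → open
col 1: top cell = '.' → open
col 2: top cell = '.' → open
col 3: top cell = '.' → open
col 4: top cell = '.' → open
col 5: top cell = '.' → open
col 6: top cell = '.' → open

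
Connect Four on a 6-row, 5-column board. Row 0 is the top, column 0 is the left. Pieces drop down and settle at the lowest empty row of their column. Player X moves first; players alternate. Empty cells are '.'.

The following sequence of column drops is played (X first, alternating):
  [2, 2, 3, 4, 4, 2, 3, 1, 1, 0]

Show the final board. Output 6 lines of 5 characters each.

Move 1: X drops in col 2, lands at row 5
Move 2: O drops in col 2, lands at row 4
Move 3: X drops in col 3, lands at row 5
Move 4: O drops in col 4, lands at row 5
Move 5: X drops in col 4, lands at row 4
Move 6: O drops in col 2, lands at row 3
Move 7: X drops in col 3, lands at row 4
Move 8: O drops in col 1, lands at row 5
Move 9: X drops in col 1, lands at row 4
Move 10: O drops in col 0, lands at row 5

Answer: .....
.....
.....
..O..
.XOXX
OOXXO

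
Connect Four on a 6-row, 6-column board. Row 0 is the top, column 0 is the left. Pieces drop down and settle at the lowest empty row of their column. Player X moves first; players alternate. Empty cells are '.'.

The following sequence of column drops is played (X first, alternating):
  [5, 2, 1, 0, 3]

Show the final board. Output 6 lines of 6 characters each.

Move 1: X drops in col 5, lands at row 5
Move 2: O drops in col 2, lands at row 5
Move 3: X drops in col 1, lands at row 5
Move 4: O drops in col 0, lands at row 5
Move 5: X drops in col 3, lands at row 5

Answer: ......
......
......
......
......
OXOX.X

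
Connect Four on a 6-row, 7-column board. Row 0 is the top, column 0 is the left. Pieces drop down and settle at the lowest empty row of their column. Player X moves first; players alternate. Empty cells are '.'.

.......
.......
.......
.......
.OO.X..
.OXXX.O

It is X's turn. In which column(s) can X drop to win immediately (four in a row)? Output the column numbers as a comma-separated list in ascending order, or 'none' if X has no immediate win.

Answer: 5

Derivation:
col 0: drop X → no win
col 1: drop X → no win
col 2: drop X → no win
col 3: drop X → no win
col 4: drop X → no win
col 5: drop X → WIN!
col 6: drop X → no win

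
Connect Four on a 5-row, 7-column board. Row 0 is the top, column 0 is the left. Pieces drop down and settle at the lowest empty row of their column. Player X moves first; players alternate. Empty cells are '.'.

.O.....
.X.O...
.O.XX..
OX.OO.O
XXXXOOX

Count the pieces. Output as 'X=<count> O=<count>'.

X=9 O=9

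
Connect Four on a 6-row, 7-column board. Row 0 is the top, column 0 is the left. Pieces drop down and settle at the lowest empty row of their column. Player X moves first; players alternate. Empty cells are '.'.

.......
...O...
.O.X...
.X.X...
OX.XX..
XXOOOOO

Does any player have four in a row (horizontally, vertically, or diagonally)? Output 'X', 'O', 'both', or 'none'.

O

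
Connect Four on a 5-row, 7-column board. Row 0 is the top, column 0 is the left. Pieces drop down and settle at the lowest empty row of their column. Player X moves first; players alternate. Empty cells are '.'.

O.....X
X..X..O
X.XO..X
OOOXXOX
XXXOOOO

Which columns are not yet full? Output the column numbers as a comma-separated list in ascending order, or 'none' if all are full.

col 0: top cell = 'O' → FULL
col 1: top cell = '.' → open
col 2: top cell = '.' → open
col 3: top cell = '.' → open
col 4: top cell = '.' → open
col 5: top cell = '.' → open
col 6: top cell = 'X' → FULL

Answer: 1,2,3,4,5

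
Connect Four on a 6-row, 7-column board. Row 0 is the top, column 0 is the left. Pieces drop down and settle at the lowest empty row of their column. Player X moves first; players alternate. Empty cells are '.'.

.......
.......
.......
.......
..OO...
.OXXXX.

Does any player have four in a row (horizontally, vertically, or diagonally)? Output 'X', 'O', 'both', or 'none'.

X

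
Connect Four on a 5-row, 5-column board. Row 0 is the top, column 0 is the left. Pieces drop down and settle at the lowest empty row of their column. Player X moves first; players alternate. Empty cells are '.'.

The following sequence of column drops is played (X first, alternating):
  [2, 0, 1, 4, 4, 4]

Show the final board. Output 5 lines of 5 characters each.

Move 1: X drops in col 2, lands at row 4
Move 2: O drops in col 0, lands at row 4
Move 3: X drops in col 1, lands at row 4
Move 4: O drops in col 4, lands at row 4
Move 5: X drops in col 4, lands at row 3
Move 6: O drops in col 4, lands at row 2

Answer: .....
.....
....O
....X
OXX.O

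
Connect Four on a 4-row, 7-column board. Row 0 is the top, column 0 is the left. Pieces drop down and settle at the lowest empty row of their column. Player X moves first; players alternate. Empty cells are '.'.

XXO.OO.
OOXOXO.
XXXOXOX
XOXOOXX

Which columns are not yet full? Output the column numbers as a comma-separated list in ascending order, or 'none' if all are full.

Answer: 3,6

Derivation:
col 0: top cell = 'X' → FULL
col 1: top cell = 'X' → FULL
col 2: top cell = 'O' → FULL
col 3: top cell = '.' → open
col 4: top cell = 'O' → FULL
col 5: top cell = 'O' → FULL
col 6: top cell = '.' → open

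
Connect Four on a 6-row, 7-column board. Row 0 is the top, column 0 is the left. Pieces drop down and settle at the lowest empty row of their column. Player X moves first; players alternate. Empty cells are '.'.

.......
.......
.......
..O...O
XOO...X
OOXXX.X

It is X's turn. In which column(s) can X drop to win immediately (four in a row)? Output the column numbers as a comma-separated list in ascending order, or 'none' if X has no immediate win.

Answer: 5

Derivation:
col 0: drop X → no win
col 1: drop X → no win
col 2: drop X → no win
col 3: drop X → no win
col 4: drop X → no win
col 5: drop X → WIN!
col 6: drop X → no win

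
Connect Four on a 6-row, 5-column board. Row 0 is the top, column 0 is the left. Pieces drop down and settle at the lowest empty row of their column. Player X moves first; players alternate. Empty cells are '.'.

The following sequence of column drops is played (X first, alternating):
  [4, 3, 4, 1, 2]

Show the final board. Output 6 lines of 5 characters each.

Move 1: X drops in col 4, lands at row 5
Move 2: O drops in col 3, lands at row 5
Move 3: X drops in col 4, lands at row 4
Move 4: O drops in col 1, lands at row 5
Move 5: X drops in col 2, lands at row 5

Answer: .....
.....
.....
.....
....X
.OXOX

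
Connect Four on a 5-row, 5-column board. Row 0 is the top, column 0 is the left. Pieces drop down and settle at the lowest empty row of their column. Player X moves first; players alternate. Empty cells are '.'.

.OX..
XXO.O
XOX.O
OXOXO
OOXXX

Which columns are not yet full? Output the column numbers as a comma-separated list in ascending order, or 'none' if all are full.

Answer: 0,3,4

Derivation:
col 0: top cell = '.' → open
col 1: top cell = 'O' → FULL
col 2: top cell = 'X' → FULL
col 3: top cell = '.' → open
col 4: top cell = '.' → open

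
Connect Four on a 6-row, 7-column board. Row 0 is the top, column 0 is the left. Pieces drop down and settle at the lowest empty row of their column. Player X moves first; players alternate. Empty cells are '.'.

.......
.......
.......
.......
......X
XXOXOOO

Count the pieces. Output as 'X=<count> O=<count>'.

X=4 O=4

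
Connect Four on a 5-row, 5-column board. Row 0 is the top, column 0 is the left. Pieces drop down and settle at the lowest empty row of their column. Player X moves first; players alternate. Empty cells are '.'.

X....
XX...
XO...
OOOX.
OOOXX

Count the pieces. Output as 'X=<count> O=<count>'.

X=7 O=7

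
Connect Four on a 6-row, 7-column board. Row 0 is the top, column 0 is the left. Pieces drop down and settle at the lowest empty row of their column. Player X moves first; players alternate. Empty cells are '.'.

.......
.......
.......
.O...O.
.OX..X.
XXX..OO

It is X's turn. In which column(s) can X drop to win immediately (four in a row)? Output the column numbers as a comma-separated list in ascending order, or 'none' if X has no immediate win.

Answer: 3

Derivation:
col 0: drop X → no win
col 1: drop X → no win
col 2: drop X → no win
col 3: drop X → WIN!
col 4: drop X → no win
col 5: drop X → no win
col 6: drop X → no win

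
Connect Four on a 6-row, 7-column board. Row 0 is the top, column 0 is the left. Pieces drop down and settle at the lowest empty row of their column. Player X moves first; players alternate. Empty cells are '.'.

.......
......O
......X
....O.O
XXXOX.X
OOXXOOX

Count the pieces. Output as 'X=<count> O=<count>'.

X=9 O=8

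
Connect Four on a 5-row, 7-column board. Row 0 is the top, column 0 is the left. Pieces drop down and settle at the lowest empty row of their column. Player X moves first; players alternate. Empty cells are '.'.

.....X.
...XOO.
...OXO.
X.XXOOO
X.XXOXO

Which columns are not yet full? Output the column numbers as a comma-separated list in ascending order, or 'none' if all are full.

Answer: 0,1,2,3,4,6

Derivation:
col 0: top cell = '.' → open
col 1: top cell = '.' → open
col 2: top cell = '.' → open
col 3: top cell = '.' → open
col 4: top cell = '.' → open
col 5: top cell = 'X' → FULL
col 6: top cell = '.' → open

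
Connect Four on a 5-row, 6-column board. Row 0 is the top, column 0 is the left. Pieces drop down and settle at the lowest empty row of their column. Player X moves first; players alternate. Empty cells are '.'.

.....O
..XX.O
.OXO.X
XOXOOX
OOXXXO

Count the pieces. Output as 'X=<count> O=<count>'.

X=10 O=10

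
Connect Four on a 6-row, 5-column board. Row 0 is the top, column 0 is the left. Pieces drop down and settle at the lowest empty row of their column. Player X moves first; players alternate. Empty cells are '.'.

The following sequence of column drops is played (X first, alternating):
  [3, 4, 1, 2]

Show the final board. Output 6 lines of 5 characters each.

Answer: .....
.....
.....
.....
.....
.XOXO

Derivation:
Move 1: X drops in col 3, lands at row 5
Move 2: O drops in col 4, lands at row 5
Move 3: X drops in col 1, lands at row 5
Move 4: O drops in col 2, lands at row 5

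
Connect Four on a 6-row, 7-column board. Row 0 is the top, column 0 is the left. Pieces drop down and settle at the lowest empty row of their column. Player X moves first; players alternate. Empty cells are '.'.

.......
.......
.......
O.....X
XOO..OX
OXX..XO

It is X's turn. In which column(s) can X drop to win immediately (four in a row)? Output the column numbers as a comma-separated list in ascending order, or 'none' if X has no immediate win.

col 0: drop X → no win
col 1: drop X → no win
col 2: drop X → no win
col 3: drop X → no win
col 4: drop X → no win
col 5: drop X → no win
col 6: drop X → no win

Answer: none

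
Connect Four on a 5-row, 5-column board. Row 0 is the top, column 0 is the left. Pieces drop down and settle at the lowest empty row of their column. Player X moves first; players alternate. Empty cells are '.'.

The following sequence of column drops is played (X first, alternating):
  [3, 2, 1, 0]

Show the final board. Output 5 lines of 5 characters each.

Move 1: X drops in col 3, lands at row 4
Move 2: O drops in col 2, lands at row 4
Move 3: X drops in col 1, lands at row 4
Move 4: O drops in col 0, lands at row 4

Answer: .....
.....
.....
.....
OXOX.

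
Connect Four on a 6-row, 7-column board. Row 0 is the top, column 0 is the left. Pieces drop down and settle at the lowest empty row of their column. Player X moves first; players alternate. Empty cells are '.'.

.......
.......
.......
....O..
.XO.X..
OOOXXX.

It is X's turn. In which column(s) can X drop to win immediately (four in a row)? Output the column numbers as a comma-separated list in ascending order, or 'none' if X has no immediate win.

col 0: drop X → no win
col 1: drop X → no win
col 2: drop X → no win
col 3: drop X → no win
col 4: drop X → no win
col 5: drop X → no win
col 6: drop X → WIN!

Answer: 6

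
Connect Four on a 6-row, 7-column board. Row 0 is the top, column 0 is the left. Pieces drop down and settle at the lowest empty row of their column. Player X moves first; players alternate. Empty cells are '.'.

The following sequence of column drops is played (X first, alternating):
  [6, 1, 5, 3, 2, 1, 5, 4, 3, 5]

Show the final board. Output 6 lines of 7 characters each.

Move 1: X drops in col 6, lands at row 5
Move 2: O drops in col 1, lands at row 5
Move 3: X drops in col 5, lands at row 5
Move 4: O drops in col 3, lands at row 5
Move 5: X drops in col 2, lands at row 5
Move 6: O drops in col 1, lands at row 4
Move 7: X drops in col 5, lands at row 4
Move 8: O drops in col 4, lands at row 5
Move 9: X drops in col 3, lands at row 4
Move 10: O drops in col 5, lands at row 3

Answer: .......
.......
.......
.....O.
.O.X.X.
.OXOOXX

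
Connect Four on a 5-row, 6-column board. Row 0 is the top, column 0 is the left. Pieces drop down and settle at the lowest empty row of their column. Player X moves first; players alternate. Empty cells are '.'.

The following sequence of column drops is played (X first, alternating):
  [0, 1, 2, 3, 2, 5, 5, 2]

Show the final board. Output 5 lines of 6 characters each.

Move 1: X drops in col 0, lands at row 4
Move 2: O drops in col 1, lands at row 4
Move 3: X drops in col 2, lands at row 4
Move 4: O drops in col 3, lands at row 4
Move 5: X drops in col 2, lands at row 3
Move 6: O drops in col 5, lands at row 4
Move 7: X drops in col 5, lands at row 3
Move 8: O drops in col 2, lands at row 2

Answer: ......
......
..O...
..X..X
XOXO.O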